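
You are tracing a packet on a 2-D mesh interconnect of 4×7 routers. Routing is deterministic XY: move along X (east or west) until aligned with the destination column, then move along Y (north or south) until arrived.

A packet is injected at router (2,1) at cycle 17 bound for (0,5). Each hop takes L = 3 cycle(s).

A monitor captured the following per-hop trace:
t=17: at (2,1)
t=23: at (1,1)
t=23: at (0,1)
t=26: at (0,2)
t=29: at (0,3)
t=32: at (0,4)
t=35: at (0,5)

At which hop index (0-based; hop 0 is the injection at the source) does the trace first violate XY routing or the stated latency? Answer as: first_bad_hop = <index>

first_bad_hop = 1

  1: Δx=-1 Δy=+0 Δt=6 [BAD: Δcyc=6≠L]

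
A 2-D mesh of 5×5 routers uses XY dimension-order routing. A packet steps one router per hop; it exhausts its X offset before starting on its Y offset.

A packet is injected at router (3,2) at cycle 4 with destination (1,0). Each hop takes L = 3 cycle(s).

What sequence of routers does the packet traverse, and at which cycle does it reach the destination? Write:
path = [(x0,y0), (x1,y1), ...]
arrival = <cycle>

[0] x=3 y=2 t=4
[1] x=2 y=2 t=7 →W
[2] x=1 y=2 t=10 →W
[3] x=1 y=1 t=13 →S
[4] x=1 y=0 t=16 →S

path = [(3,2), (2,2), (1,2), (1,1), (1,0)]
arrival = 16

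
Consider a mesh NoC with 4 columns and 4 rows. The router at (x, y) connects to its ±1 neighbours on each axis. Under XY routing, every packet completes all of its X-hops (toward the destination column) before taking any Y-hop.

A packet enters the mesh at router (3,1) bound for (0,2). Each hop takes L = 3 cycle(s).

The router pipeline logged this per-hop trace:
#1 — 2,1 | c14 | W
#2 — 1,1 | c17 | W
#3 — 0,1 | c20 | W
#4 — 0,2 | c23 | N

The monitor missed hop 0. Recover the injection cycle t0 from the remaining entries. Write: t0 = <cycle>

cyc[1] = 14 and cyc[k] = t0 + k·L for every k.
Therefore t0 = 14 − L = 11.

t0 = 11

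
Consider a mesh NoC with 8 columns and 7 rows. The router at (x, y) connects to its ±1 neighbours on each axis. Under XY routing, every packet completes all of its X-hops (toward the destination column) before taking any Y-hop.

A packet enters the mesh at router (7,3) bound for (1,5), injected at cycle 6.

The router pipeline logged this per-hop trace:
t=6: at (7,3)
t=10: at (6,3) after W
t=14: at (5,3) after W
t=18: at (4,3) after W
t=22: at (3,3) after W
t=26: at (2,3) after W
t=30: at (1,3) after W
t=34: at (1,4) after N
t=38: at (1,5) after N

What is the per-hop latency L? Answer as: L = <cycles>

Δcyc across hop 0→1: 10 − 6 = 4.
Each hop adds L, hence L = 4.

L = 4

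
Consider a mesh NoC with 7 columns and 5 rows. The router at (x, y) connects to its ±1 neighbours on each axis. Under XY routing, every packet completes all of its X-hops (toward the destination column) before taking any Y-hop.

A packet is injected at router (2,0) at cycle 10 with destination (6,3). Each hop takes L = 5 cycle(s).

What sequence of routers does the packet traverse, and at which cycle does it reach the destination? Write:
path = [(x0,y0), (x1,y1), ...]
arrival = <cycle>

t=10: at (2,0)
t=15: at (3,0) after E
t=20: at (4,0) after E
t=25: at (5,0) after E
t=30: at (6,0) after E
t=35: at (6,1) after N
t=40: at (6,2) after N
t=45: at (6,3) after N

path = [(2,0), (3,0), (4,0), (5,0), (6,0), (6,1), (6,2), (6,3)]
arrival = 45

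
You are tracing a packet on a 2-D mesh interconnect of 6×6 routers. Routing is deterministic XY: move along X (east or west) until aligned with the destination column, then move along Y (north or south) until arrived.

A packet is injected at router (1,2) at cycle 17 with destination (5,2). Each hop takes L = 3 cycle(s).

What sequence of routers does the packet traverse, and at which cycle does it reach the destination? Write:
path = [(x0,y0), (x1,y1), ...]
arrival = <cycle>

path = [(1,2), (2,2), (3,2), (4,2), (5,2)]
arrival = 29

hop 0: (1,2) @ cyc 17
hop 1: (2,2) @ cyc 20  [E]
hop 2: (3,2) @ cyc 23  [E]
hop 3: (4,2) @ cyc 26  [E]
hop 4: (5,2) @ cyc 29  [E]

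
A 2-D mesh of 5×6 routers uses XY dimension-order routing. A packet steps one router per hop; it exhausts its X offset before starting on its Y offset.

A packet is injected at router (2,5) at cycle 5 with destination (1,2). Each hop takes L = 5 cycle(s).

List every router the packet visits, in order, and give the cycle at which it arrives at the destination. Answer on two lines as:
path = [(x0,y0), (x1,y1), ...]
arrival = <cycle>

path = [(2,5), (1,5), (1,4), (1,3), (1,2)]
arrival = 25

t=5: at (2,5)
t=10: at (1,5) after W
t=15: at (1,4) after S
t=20: at (1,3) after S
t=25: at (1,2) after S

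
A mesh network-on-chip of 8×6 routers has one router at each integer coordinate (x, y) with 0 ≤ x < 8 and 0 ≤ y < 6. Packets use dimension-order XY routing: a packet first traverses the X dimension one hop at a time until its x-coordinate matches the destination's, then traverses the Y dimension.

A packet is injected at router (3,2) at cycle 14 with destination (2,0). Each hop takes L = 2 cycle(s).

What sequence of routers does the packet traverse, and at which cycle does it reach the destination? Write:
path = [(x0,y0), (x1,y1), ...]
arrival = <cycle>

src (3,2)  cyc=14
W→(2,2)  cyc=16
S→(2,1)  cyc=18
S→(2,0)  cyc=20

path = [(3,2), (2,2), (2,1), (2,0)]
arrival = 20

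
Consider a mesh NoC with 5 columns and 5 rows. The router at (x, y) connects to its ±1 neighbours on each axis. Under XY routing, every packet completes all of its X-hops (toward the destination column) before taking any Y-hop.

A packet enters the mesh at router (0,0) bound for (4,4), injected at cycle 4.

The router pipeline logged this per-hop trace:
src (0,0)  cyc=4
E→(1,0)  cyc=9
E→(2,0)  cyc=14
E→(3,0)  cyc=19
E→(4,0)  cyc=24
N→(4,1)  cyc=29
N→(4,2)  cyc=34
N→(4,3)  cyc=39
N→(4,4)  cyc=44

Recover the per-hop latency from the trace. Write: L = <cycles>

From hop 0 (4) to hop 1 (9): +5 cycles.
One hop costs L cycles, so L = 5.

L = 5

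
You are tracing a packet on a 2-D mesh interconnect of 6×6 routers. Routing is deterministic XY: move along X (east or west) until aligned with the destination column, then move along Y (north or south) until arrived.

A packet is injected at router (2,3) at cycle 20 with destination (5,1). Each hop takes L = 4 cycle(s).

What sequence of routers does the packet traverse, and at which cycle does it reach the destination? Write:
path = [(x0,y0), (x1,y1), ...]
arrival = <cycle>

path = [(2,3), (3,3), (4,3), (5,3), (5,2), (5,1)]
arrival = 40

src (2,3)  cyc=20
E→(3,3)  cyc=24
E→(4,3)  cyc=28
E→(5,3)  cyc=32
S→(5,2)  cyc=36
S→(5,1)  cyc=40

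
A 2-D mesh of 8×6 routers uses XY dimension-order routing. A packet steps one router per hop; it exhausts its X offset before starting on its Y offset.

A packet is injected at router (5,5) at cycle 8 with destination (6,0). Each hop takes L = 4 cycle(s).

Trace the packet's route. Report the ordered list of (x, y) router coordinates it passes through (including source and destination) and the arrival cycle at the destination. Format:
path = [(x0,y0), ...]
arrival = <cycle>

path = [(5,5), (6,5), (6,4), (6,3), (6,2), (6,1), (6,0)]
arrival = 32

[0] x=5 y=5 t=8
[1] x=6 y=5 t=12 →E
[2] x=6 y=4 t=16 →S
[3] x=6 y=3 t=20 →S
[4] x=6 y=2 t=24 →S
[5] x=6 y=1 t=28 →S
[6] x=6 y=0 t=32 →S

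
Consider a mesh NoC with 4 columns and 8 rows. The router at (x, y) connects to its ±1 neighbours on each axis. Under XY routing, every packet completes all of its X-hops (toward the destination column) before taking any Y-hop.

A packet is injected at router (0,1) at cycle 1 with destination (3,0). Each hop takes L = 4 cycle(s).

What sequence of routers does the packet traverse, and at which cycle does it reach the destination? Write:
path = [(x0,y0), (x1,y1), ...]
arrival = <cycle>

path = [(0,1), (1,1), (2,1), (3,1), (3,0)]
arrival = 17

  0. router=(0,1) cycle=1 (inject)
  1. router=(1,1) cycle=5 dir=E
  2. router=(2,1) cycle=9 dir=E
  3. router=(3,1) cycle=13 dir=E
  4. router=(3,0) cycle=17 dir=S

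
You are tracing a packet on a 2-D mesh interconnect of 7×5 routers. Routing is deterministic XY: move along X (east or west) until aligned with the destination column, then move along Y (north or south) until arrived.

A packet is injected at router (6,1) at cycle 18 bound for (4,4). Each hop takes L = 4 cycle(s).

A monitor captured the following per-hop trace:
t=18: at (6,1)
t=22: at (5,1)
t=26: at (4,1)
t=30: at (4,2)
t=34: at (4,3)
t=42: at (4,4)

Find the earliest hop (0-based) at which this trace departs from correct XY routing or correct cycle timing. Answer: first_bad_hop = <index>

hop 1: step (-1,+0), +4 cyc — ok
hop 2: step (-1,+0), +4 cyc — ok
hop 3: step (+0,+1), +4 cyc — ok
hop 4: step (+0,+1), +4 cyc — ok
hop 5: step (+0,+1), +8 cyc — BAD: Δcyc=8≠L

first_bad_hop = 5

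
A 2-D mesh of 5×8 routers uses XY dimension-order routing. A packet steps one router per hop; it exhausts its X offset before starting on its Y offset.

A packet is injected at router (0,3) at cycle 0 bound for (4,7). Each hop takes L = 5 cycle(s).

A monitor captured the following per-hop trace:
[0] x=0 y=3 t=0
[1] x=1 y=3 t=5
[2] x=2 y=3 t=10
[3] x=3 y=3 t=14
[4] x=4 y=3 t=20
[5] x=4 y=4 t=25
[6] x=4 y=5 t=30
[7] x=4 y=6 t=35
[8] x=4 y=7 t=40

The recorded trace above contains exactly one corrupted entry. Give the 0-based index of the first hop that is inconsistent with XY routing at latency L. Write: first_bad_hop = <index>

  1: Δx=+1 Δy=+0 Δt=5 [ok]
  2: Δx=+1 Δy=+0 Δt=5 [ok]
  3: Δx=+1 Δy=+0 Δt=4 [BAD: Δcyc=4≠L]

first_bad_hop = 3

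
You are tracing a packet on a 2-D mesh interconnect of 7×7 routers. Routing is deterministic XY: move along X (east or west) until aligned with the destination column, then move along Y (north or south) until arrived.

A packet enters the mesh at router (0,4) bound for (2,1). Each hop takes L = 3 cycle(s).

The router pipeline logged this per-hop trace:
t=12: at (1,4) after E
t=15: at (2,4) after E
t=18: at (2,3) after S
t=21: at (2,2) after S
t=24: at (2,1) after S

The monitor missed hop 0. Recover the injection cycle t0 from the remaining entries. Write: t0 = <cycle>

t0 = 9

The first recorded entry is hop 1 at cycle 12.
Subtract one hop: t0 = 12 − 3 = 9.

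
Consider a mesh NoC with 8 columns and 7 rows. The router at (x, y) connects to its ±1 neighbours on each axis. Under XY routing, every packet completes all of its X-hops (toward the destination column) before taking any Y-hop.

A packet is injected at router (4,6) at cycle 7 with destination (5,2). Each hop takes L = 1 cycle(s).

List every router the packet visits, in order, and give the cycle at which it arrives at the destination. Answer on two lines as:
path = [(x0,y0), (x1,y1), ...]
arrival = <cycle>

hop 0: (4,6) @ cyc 7
hop 1: (5,6) @ cyc 8  [E]
hop 2: (5,5) @ cyc 9  [S]
hop 3: (5,4) @ cyc 10  [S]
hop 4: (5,3) @ cyc 11  [S]
hop 5: (5,2) @ cyc 12  [S]

path = [(4,6), (5,6), (5,5), (5,4), (5,3), (5,2)]
arrival = 12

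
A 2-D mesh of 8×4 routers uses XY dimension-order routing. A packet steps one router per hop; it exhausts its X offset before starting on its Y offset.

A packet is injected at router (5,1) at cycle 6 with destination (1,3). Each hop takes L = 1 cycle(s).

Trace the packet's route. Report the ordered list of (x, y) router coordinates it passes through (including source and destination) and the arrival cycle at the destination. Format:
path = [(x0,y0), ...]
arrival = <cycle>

path = [(5,1), (4,1), (3,1), (2,1), (1,1), (1,2), (1,3)]
arrival = 12

[0] x=5 y=1 t=6
[1] x=4 y=1 t=7 →W
[2] x=3 y=1 t=8 →W
[3] x=2 y=1 t=9 →W
[4] x=1 y=1 t=10 →W
[5] x=1 y=2 t=11 →N
[6] x=1 y=3 t=12 →N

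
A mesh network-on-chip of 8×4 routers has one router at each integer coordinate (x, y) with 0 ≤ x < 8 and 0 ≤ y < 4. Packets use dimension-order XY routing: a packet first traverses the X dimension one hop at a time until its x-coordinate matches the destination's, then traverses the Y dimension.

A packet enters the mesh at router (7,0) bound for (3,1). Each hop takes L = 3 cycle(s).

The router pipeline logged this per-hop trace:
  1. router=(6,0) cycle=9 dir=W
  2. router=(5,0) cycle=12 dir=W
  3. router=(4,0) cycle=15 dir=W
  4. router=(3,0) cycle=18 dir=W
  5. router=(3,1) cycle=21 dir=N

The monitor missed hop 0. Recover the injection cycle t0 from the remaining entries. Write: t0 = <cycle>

cyc[1] = 9 and cyc[k] = t0 + k·L for every k.
Therefore t0 = 9 − L = 6.

t0 = 6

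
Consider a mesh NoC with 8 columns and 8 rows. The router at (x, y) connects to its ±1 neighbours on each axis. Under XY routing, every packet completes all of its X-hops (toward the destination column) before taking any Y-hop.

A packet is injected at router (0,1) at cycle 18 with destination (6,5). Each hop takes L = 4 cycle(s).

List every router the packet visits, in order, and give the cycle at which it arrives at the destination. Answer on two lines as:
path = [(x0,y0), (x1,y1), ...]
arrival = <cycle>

hop 0: (0,1) @ cyc 18
hop 1: (1,1) @ cyc 22  [E]
hop 2: (2,1) @ cyc 26  [E]
hop 3: (3,1) @ cyc 30  [E]
hop 4: (4,1) @ cyc 34  [E]
hop 5: (5,1) @ cyc 38  [E]
hop 6: (6,1) @ cyc 42  [E]
hop 7: (6,2) @ cyc 46  [N]
hop 8: (6,3) @ cyc 50  [N]
hop 9: (6,4) @ cyc 54  [N]
hop 10: (6,5) @ cyc 58  [N]

path = [(0,1), (1,1), (2,1), (3,1), (4,1), (5,1), (6,1), (6,2), (6,3), (6,4), (6,5)]
arrival = 58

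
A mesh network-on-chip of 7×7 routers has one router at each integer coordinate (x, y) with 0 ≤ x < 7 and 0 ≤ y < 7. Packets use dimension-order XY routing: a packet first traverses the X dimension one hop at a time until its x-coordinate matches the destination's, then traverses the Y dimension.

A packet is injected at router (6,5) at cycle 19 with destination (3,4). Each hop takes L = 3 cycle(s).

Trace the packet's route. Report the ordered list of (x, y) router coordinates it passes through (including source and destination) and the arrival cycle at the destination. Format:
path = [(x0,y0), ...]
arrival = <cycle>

path = [(6,5), (5,5), (4,5), (3,5), (3,4)]
arrival = 31

t=19: at (6,5)
t=22: at (5,5) after W
t=25: at (4,5) after W
t=28: at (3,5) after W
t=31: at (3,4) after S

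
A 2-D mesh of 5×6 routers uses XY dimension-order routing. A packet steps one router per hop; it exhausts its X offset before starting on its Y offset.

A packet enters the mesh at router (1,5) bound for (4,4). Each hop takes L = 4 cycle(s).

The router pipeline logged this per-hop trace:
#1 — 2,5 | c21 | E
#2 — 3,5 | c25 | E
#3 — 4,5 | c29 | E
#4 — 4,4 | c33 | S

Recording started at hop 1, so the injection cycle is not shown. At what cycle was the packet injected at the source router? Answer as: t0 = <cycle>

At hop 1 the cycle is 21; in general cyc_k = t0 + kL.
Therefore t0 = 21 − L = 17.

t0 = 17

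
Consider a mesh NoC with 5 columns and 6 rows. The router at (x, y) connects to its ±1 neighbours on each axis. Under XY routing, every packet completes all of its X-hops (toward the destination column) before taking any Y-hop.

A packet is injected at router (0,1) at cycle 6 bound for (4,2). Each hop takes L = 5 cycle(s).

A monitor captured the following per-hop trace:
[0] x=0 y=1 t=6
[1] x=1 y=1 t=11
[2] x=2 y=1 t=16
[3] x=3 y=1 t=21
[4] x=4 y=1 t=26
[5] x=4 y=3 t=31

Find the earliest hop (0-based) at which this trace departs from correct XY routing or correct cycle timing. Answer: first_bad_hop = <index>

hop 1: step (+1,+0), +5 cyc — ok
hop 2: step (+1,+0), +5 cyc — ok
hop 3: step (+1,+0), +5 cyc — ok
hop 4: step (+1,+0), +5 cyc — ok
hop 5: step (+0,+2), +5 cyc — BAD: non-unit step

first_bad_hop = 5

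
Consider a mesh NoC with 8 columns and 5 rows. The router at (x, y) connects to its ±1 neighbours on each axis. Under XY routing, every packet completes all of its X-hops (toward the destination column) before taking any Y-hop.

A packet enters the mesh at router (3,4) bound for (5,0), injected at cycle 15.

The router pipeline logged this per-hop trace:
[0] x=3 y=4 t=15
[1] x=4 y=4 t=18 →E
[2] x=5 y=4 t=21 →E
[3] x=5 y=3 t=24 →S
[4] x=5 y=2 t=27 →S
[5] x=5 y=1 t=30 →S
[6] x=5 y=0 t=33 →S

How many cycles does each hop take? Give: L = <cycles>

Δcyc across hop 0→1: 18 − 15 = 3.
That increment is L by definition: L = 3.

L = 3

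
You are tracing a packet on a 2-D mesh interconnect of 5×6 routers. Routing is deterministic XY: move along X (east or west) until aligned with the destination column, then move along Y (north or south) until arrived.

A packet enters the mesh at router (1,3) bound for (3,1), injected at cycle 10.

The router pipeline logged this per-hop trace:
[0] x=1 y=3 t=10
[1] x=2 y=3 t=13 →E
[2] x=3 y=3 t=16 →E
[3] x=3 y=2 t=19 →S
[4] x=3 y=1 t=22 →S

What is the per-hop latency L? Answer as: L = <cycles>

L = 3

cyc[1] − cyc[0] = 13 − 10 = 3.
Each hop adds L, hence L = 3.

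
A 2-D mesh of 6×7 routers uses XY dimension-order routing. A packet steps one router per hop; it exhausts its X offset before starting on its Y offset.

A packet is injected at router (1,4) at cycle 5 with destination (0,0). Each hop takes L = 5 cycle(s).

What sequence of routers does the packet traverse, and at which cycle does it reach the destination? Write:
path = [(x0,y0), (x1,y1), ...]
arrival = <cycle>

src (1,4)  cyc=5
W→(0,4)  cyc=10
S→(0,3)  cyc=15
S→(0,2)  cyc=20
S→(0,1)  cyc=25
S→(0,0)  cyc=30

path = [(1,4), (0,4), (0,3), (0,2), (0,1), (0,0)]
arrival = 30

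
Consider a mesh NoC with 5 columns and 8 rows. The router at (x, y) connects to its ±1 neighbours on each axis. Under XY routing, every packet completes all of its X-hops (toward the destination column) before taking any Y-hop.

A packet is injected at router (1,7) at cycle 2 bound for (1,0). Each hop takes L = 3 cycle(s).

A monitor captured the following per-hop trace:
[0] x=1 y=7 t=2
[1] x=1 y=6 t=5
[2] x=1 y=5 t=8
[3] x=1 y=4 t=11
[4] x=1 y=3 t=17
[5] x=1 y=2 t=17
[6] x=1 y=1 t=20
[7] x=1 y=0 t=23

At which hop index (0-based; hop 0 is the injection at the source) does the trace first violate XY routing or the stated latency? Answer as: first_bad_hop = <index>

first_bad_hop = 4

  1: Δx=+0 Δy=-1 Δt=3 [ok]
  2: Δx=+0 Δy=-1 Δt=3 [ok]
  3: Δx=+0 Δy=-1 Δt=3 [ok]
  4: Δx=+0 Δy=-1 Δt=6 [BAD: Δcyc=6≠L]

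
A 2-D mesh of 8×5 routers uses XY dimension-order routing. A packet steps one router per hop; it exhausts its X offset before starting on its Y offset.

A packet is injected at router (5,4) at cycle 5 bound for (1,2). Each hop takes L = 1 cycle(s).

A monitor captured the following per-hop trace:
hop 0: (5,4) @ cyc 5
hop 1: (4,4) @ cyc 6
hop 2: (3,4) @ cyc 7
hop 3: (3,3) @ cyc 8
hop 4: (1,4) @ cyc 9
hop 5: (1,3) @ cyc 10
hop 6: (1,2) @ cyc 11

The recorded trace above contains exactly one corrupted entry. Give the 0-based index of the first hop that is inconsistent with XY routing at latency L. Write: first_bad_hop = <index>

check 1→ d=(-1,0) cyc+1: ok
check 2→ d=(-1,0) cyc+1: ok
check 3→ d=(0,-1) cyc+1: BAD: Y-move but x=3≠1

first_bad_hop = 3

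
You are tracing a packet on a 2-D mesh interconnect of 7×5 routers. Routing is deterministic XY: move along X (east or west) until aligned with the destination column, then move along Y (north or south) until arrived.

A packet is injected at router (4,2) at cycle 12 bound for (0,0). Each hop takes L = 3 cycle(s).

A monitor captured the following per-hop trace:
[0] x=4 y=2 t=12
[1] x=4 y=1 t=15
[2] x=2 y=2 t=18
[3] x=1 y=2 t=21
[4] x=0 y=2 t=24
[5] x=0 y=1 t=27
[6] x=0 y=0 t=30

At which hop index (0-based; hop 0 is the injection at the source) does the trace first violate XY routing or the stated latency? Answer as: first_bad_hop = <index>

first_bad_hop = 1

hop 1: step (+0,-1), +3 cyc — BAD: Y-move but x=4≠0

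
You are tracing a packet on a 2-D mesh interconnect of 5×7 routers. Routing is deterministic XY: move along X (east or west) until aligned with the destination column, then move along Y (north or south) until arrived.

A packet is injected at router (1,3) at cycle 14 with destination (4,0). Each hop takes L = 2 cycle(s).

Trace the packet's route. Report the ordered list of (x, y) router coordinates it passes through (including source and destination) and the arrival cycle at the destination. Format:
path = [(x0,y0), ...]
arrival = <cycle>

path = [(1,3), (2,3), (3,3), (4,3), (4,2), (4,1), (4,0)]
arrival = 26

src (1,3)  cyc=14
E→(2,3)  cyc=16
E→(3,3)  cyc=18
E→(4,3)  cyc=20
S→(4,2)  cyc=22
S→(4,1)  cyc=24
S→(4,0)  cyc=26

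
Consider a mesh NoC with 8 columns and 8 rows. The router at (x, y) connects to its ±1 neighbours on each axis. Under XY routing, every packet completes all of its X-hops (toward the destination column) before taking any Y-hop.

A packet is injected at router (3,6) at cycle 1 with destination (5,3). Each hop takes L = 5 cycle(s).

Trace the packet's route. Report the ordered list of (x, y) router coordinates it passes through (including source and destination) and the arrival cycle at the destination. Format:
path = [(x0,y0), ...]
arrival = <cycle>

path = [(3,6), (4,6), (5,6), (5,5), (5,4), (5,3)]
arrival = 26

#0 — 3,6 | c1
#1 — 4,6 | c6 | E
#2 — 5,6 | c11 | E
#3 — 5,5 | c16 | S
#4 — 5,4 | c21 | S
#5 — 5,3 | c26 | S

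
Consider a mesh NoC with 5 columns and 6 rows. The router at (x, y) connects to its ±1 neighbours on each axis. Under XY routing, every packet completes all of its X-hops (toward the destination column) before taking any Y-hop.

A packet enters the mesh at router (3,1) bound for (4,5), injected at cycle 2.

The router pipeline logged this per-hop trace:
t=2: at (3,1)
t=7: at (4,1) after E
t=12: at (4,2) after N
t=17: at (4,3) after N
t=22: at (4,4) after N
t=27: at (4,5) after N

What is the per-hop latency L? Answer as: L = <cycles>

Δcyc across hop 0→1: 7 − 2 = 5.
Per-hop latency L = Δcyc = 5.

L = 5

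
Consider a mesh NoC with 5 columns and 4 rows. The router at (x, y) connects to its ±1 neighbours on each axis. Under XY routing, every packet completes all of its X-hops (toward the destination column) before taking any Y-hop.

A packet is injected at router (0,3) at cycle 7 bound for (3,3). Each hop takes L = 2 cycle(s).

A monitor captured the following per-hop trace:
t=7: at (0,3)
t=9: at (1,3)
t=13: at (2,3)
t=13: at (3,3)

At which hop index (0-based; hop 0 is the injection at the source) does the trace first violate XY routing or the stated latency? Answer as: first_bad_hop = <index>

first_bad_hop = 2

[1] (+1,+0) / 2c ⇒ ok
[2] (+1,+0) / 4c ⇒ BAD: Δcyc=4≠L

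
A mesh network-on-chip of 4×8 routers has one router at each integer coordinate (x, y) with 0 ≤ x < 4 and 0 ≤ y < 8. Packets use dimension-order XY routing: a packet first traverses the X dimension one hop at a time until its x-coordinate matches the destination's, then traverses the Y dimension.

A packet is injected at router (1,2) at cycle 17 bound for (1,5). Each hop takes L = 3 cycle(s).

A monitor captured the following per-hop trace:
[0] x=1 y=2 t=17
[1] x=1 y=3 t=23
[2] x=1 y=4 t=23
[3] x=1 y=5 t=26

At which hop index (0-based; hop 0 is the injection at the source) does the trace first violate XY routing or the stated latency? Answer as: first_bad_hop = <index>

first_bad_hop = 1

[1] (+0,+1) / 6c ⇒ BAD: Δcyc=6≠L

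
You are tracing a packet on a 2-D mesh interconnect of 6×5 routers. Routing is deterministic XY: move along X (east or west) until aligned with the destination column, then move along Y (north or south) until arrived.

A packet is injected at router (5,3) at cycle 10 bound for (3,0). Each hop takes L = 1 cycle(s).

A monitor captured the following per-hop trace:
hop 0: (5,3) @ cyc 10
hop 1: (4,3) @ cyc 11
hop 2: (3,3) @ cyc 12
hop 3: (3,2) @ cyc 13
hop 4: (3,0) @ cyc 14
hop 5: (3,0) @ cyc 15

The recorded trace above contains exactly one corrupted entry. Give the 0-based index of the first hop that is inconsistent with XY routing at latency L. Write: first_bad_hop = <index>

[1] (-1,+0) / 1c ⇒ ok
[2] (-1,+0) / 1c ⇒ ok
[3] (+0,-1) / 1c ⇒ ok
[4] (+0,-2) / 1c ⇒ BAD: non-unit step

first_bad_hop = 4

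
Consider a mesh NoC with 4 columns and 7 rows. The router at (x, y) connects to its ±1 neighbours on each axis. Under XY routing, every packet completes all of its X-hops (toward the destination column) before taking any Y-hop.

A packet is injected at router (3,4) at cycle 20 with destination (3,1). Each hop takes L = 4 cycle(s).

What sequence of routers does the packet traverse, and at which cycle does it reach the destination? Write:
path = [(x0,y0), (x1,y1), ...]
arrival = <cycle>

path = [(3,4), (3,3), (3,2), (3,1)]
arrival = 32

[0] x=3 y=4 t=20
[1] x=3 y=3 t=24 →S
[2] x=3 y=2 t=28 →S
[3] x=3 y=1 t=32 →S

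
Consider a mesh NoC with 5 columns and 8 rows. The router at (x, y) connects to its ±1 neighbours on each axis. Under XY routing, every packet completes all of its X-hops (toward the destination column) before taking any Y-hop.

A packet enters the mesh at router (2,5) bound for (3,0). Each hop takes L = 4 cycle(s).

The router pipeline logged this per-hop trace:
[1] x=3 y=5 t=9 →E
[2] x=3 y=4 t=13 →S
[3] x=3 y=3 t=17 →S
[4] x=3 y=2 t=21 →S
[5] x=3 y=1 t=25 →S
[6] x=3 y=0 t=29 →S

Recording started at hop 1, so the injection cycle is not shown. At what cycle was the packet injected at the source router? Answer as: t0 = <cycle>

Hop 1 reached at cycle 9; hop k is at t0 + k·L.
Subtract one hop: t0 = 9 − 4 = 5.

t0 = 5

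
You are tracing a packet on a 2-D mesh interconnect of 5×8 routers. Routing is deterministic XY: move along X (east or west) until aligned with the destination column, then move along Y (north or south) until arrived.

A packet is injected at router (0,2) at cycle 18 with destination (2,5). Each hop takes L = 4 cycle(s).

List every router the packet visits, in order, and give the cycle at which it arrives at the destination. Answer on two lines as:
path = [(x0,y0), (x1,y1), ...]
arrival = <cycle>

[0] x=0 y=2 t=18
[1] x=1 y=2 t=22 →E
[2] x=2 y=2 t=26 →E
[3] x=2 y=3 t=30 →N
[4] x=2 y=4 t=34 →N
[5] x=2 y=5 t=38 →N

path = [(0,2), (1,2), (2,2), (2,3), (2,4), (2,5)]
arrival = 38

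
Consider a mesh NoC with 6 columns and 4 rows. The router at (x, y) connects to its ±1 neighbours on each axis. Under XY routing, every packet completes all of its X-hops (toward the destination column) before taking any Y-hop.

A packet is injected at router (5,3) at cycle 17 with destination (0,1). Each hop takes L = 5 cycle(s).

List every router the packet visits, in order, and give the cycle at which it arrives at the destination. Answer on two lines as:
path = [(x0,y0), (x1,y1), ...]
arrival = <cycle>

path = [(5,3), (4,3), (3,3), (2,3), (1,3), (0,3), (0,2), (0,1)]
arrival = 52

  0. router=(5,3) cycle=17 (inject)
  1. router=(4,3) cycle=22 dir=W
  2. router=(3,3) cycle=27 dir=W
  3. router=(2,3) cycle=32 dir=W
  4. router=(1,3) cycle=37 dir=W
  5. router=(0,3) cycle=42 dir=W
  6. router=(0,2) cycle=47 dir=S
  7. router=(0,1) cycle=52 dir=S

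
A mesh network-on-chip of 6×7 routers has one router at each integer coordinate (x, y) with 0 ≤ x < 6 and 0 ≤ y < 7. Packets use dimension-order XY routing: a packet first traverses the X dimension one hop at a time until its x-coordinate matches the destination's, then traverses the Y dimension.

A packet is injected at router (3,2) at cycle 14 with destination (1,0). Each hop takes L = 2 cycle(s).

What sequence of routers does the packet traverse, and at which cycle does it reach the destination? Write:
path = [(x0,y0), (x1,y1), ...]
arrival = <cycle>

  0. router=(3,2) cycle=14 (inject)
  1. router=(2,2) cycle=16 dir=W
  2. router=(1,2) cycle=18 dir=W
  3. router=(1,1) cycle=20 dir=S
  4. router=(1,0) cycle=22 dir=S

path = [(3,2), (2,2), (1,2), (1,1), (1,0)]
arrival = 22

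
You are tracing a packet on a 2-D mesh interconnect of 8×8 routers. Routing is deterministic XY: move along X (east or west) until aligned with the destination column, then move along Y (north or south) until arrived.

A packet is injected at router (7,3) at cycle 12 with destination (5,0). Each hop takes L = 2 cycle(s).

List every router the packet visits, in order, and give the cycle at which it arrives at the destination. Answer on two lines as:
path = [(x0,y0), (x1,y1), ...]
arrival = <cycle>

#0 — 7,3 | c12
#1 — 6,3 | c14 | W
#2 — 5,3 | c16 | W
#3 — 5,2 | c18 | S
#4 — 5,1 | c20 | S
#5 — 5,0 | c22 | S

path = [(7,3), (6,3), (5,3), (5,2), (5,1), (5,0)]
arrival = 22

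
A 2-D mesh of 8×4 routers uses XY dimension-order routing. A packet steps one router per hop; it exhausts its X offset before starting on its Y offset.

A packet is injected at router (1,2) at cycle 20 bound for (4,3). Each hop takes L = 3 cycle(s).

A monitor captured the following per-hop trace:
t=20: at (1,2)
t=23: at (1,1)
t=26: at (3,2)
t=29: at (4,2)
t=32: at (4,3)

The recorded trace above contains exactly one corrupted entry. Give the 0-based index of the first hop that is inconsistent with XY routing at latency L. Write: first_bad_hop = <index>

first_bad_hop = 1

check 1→ d=(0,-1) cyc+3: BAD: Y-move but x=1≠4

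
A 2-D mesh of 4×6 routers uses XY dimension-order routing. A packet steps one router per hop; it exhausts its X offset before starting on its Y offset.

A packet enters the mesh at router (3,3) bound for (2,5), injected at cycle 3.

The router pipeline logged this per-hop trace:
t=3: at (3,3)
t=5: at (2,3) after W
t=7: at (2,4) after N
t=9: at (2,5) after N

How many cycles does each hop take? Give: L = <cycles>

Between hops 0 and 1 the cycle counter advances 5 − 3 = 2.
That increment is L by definition: L = 2.

L = 2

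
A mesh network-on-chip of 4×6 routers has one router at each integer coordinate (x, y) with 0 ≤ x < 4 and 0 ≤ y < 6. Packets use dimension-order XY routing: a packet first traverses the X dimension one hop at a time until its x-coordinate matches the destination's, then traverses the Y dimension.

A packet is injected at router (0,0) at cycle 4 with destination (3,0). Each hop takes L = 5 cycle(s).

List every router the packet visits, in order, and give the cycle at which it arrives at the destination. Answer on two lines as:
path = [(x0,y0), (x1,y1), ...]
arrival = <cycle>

path = [(0,0), (1,0), (2,0), (3,0)]
arrival = 19

  0. router=(0,0) cycle=4 (inject)
  1. router=(1,0) cycle=9 dir=E
  2. router=(2,0) cycle=14 dir=E
  3. router=(3,0) cycle=19 dir=E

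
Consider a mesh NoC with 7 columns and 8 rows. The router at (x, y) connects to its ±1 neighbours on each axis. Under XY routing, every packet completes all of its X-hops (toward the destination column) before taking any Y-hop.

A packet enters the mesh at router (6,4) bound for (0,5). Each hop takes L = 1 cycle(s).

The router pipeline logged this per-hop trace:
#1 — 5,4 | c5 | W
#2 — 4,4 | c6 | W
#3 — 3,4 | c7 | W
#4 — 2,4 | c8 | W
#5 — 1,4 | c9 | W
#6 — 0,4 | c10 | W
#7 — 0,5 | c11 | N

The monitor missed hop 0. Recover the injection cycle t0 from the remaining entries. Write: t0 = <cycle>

t0 = 4

At hop 1 the cycle is 5; in general cyc_k = t0 + kL.
Therefore t0 = 5 − L = 4.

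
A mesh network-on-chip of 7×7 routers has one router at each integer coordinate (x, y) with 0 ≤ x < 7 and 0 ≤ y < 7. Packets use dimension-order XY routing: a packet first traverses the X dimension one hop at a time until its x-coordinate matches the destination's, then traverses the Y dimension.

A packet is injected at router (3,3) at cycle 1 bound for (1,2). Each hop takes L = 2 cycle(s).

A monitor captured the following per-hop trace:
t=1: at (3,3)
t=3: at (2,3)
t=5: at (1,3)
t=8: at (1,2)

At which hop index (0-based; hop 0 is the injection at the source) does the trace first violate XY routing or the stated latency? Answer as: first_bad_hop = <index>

hop 1: step (-1,+0), +2 cyc — ok
hop 2: step (-1,+0), +2 cyc — ok
hop 3: step (+0,-1), +3 cyc — BAD: Δcyc=3≠L

first_bad_hop = 3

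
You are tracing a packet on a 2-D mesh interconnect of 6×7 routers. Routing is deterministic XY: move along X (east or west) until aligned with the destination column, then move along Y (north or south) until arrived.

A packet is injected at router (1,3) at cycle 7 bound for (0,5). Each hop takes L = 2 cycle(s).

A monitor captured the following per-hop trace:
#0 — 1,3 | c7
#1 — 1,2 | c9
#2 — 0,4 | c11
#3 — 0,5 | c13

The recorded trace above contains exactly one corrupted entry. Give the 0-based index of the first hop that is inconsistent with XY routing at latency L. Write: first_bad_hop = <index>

  1: Δx=+0 Δy=-1 Δt=2 [BAD: Y-move but x=1≠0]

first_bad_hop = 1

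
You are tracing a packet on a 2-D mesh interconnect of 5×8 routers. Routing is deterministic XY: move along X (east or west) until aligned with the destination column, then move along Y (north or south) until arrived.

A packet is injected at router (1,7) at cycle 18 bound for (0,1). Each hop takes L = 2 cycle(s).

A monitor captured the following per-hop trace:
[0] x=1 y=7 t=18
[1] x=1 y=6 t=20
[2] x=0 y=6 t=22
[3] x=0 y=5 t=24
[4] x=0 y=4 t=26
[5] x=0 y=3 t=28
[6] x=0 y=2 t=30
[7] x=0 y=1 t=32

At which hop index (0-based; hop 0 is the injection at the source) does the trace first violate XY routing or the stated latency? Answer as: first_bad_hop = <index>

first_bad_hop = 1

hop 1: step (+0,-1), +2 cyc — BAD: Y-move but x=1≠0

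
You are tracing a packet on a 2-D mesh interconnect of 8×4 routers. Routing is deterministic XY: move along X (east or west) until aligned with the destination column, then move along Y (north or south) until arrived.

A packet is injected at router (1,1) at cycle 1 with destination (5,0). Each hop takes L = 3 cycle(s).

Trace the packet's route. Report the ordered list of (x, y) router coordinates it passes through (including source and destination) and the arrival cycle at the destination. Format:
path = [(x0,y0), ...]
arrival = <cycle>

path = [(1,1), (2,1), (3,1), (4,1), (5,1), (5,0)]
arrival = 16

#0 — 1,1 | c1
#1 — 2,1 | c4 | E
#2 — 3,1 | c7 | E
#3 — 4,1 | c10 | E
#4 — 5,1 | c13 | E
#5 — 5,0 | c16 | S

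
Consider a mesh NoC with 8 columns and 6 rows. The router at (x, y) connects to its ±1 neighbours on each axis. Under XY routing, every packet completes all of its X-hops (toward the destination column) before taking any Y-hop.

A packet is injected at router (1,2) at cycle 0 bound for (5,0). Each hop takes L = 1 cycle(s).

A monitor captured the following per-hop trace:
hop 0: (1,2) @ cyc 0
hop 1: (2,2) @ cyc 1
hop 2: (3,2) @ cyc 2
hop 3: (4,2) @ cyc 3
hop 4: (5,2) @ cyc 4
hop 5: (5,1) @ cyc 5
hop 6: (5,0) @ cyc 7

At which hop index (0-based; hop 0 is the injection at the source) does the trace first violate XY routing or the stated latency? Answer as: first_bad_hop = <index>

check 1→ d=(1,0) cyc+1: ok
check 2→ d=(1,0) cyc+1: ok
check 3→ d=(1,0) cyc+1: ok
check 4→ d=(1,0) cyc+1: ok
check 5→ d=(0,-1) cyc+1: ok
check 6→ d=(0,-1) cyc+2: BAD: Δcyc=2≠L

first_bad_hop = 6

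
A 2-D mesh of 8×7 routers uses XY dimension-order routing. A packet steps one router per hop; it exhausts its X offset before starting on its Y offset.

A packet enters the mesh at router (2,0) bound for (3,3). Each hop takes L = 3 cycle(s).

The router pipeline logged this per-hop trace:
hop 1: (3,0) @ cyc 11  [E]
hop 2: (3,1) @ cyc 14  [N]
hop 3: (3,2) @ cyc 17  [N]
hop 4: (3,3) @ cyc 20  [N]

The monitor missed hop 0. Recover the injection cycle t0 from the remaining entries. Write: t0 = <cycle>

t0 = 8

At hop 1 the cycle is 11; in general cyc_k = t0 + kL.
So t0 = 11 − 1·3 = 8.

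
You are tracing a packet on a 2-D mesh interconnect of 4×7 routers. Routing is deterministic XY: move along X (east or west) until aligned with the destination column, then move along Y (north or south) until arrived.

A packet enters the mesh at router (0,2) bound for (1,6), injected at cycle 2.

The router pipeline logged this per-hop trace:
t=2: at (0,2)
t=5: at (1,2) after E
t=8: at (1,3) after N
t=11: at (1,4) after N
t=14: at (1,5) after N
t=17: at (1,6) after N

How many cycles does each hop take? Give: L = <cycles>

L = 3

cyc[1] − cyc[0] = 5 − 2 = 3.
Each hop adds L, hence L = 3.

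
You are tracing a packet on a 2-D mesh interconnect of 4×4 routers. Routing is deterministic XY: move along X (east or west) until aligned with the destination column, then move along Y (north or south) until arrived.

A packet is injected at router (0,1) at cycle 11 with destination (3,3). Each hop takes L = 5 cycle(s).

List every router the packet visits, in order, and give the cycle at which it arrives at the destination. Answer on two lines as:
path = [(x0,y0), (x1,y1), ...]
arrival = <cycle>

path = [(0,1), (1,1), (2,1), (3,1), (3,2), (3,3)]
arrival = 36

  0. router=(0,1) cycle=11 (inject)
  1. router=(1,1) cycle=16 dir=E
  2. router=(2,1) cycle=21 dir=E
  3. router=(3,1) cycle=26 dir=E
  4. router=(3,2) cycle=31 dir=N
  5. router=(3,3) cycle=36 dir=N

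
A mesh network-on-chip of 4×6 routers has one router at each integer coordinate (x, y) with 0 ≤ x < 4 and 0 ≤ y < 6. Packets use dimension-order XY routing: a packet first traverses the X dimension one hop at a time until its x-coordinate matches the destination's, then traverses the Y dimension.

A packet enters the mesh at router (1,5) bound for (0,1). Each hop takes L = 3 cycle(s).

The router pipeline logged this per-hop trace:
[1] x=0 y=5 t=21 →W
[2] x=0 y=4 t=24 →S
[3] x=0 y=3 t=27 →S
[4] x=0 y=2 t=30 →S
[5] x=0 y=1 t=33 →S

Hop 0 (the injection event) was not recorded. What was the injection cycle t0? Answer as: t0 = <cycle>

The first recorded entry is hop 1 at cycle 21.
So t0 = 21 − 1·3 = 18.

t0 = 18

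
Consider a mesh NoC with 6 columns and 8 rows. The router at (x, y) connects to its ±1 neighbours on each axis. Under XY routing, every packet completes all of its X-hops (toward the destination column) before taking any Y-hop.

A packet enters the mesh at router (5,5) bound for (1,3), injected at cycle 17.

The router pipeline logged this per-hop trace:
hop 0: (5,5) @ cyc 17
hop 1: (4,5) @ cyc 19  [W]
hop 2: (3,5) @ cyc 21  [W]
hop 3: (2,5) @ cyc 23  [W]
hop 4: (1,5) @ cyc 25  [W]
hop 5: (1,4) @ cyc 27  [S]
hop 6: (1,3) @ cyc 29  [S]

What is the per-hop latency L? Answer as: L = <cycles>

Δcyc across hop 0→1: 19 − 17 = 2.
Each hop adds L, hence L = 2.

L = 2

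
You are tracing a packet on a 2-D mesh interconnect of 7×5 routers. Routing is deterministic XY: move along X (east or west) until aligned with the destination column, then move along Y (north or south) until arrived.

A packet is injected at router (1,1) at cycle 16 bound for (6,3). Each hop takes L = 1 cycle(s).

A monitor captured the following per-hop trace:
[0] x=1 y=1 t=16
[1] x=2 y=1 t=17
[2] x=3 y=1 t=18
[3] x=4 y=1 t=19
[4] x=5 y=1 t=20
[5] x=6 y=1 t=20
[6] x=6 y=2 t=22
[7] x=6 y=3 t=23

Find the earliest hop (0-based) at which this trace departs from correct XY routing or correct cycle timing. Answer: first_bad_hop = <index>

hop 1: step (+1,+0), +1 cyc — ok
hop 2: step (+1,+0), +1 cyc — ok
hop 3: step (+1,+0), +1 cyc — ok
hop 4: step (+1,+0), +1 cyc — ok
hop 5: step (+1,+0), +0 cyc — BAD: Δcyc=0≠L

first_bad_hop = 5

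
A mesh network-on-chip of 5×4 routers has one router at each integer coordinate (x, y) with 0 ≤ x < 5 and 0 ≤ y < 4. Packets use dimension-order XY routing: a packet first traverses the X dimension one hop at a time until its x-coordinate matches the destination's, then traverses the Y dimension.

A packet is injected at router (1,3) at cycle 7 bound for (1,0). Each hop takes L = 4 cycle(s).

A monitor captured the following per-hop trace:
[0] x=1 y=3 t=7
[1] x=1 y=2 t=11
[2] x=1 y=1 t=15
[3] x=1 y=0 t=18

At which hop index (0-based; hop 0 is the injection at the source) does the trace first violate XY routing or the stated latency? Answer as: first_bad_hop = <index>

hop 1: step (+0,-1), +4 cyc — ok
hop 2: step (+0,-1), +4 cyc — ok
hop 3: step (+0,-1), +3 cyc — BAD: Δcyc=3≠L

first_bad_hop = 3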